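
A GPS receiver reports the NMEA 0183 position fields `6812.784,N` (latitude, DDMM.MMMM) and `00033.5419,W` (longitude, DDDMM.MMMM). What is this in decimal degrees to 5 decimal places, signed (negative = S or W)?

68.21307, -0.55903

φ: split at 2 digits → 68° and 12.784′; 68 + 12.784/60 = 68.213067
N → positive
λ: split at 3 digits → 000° and 33.5419′; 0 + 33.5419/60 = 0.559032
W ⇒ negate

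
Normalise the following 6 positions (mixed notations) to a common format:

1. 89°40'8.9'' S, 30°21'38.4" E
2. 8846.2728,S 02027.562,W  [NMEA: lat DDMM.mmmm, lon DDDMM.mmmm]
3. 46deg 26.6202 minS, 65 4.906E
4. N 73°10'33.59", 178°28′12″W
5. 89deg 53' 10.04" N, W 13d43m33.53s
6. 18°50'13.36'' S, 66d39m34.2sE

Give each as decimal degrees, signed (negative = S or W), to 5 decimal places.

1. -89.66914, 30.36067
2. -88.77121, -20.45937
3. -46.44367, 65.08177
4. 73.17600, -178.47000
5. 89.88612, -13.72598
6. -18.83704, 66.65950

Point 1:
  Lat: 89° + 40/60 + 8.9/3600 = 89 + 0.666667 + 0.002472 = 89.669139
  hemisphere S, so the sign is −
  λ: 30° + 21/60 + 38.4/3600 = 30 + 0.350000 + 0.010667 = 30.360667
  E ⇒ keep positive
Point 2:
  Latitude: degrees = first 2 digits = 88, minutes = 46.2728; 88 + 46.2728/60 = 88.771213
  S ⇒ negate
  λ: degrees = first 3 digits = 20, minutes = 27.562; 20 + 27.562/60 = 20.459367
  W → negative
Point 3:
  Lat: 26.6202′ = 0.443670°; total 46.443670
  S ⇒ negate
  Longitude: 65 + 4.906/60 = 65.081767
  E → positive
Point 4:
  Lat: 73° + 10/60 + 33.59/3600 = 73 + 0.166667 + 0.009331 = 73.175997
  N → positive
  Longitude: 28′ + 12″ = 28.20000′; 178 + 28.20000/60 = 178.470000
  W ⇒ negate
Point 5:
  Lat: 53′ + 10.04″ = 53.16733′; 89 + 53.16733/60 = 89.886122
  N ⇒ keep positive
  Lon: 13 + 43/60 + 33.53/3600 = 13.725981
  hemisphere W, so the sign is −
Point 6:
  φ: 18 + 50/60 + 13.36/3600 = 18.837044
  hemisphere S, so the sign is −
  λ: 39′ + 34.2″ = 39.57000′; 66 + 39.57000/60 = 66.659500
  E → positive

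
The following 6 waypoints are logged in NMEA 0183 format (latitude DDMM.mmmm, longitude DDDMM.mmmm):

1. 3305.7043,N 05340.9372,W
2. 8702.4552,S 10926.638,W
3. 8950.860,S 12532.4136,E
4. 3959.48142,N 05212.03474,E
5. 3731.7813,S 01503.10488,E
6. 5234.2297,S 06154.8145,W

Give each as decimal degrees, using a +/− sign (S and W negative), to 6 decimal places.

1. 33.095072, -53.682287
2. -87.040920, -109.443967
3. -89.847667, 125.540227
4. 39.991357, 52.200579
5. -37.529688, 15.051748
6. -52.570495, -61.913575

Point 1:
  φ: degrees = first 2 digits = 33, minutes = 5.7043; 33 + 5.7043/60 = 33.0950717
  N → positive
  Longitude: split at 3 digits → 053° and 40.9372′; 53 + 40.9372/60 = 53.6822867
  W ⇒ negate
Point 2:
  Lat: degrees = first 2 digits = 87, minutes = 2.4552; 87 + 2.4552/60 = 87.0409200
  S ⇒ negate
  Lon: degrees = first 3 digits = 109, minutes = 26.638; 109 + 26.638/60 = 109.4439667
  W → negative
Point 3:
  Latitude: degrees = first 2 digits = 89, minutes = 50.86; 89 + 50.86/60 = 89.8476667
  hemisphere S, so the sign is −
  Longitude: degrees = first 3 digits = 125, minutes = 32.4136; 125 + 32.4136/60 = 125.5402267
  E ⇒ keep positive
Point 4:
  φ: degrees = first 2 digits = 39, minutes = 59.48142; 39 + 59.48142/60 = 39.9913570
  N ⇒ keep positive
  λ: degrees = first 3 digits = 52, minutes = 12.03474; 52 + 12.03474/60 = 52.2005790
  E → positive
Point 5:
  Latitude: split at 2 digits → 37° and 31.7813′; 37 + 31.7813/60 = 37.5296883
  S → negative
  λ: degrees = first 3 digits = 15, minutes = 3.10488; 15 + 3.10488/60 = 15.0517480
  E ⇒ keep positive
Point 6:
  Latitude: split at 2 digits → 52° and 34.2297′; 52 + 34.2297/60 = 52.5704950
  S ⇒ negate
  Lon: degrees = first 3 digits = 61, minutes = 54.8145; 61 + 54.8145/60 = 61.9135750
  W → negative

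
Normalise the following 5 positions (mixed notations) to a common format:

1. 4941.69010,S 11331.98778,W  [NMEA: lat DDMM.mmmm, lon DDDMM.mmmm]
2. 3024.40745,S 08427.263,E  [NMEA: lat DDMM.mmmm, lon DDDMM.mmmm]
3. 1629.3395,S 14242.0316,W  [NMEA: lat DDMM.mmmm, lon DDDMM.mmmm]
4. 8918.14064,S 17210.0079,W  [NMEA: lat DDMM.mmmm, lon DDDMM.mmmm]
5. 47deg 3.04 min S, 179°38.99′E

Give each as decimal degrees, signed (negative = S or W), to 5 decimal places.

Point 1:
  Lat: degrees = first 2 digits = 49, minutes = 41.6901; 49 + 41.6901/60 = 49.694835
  S → negative
  Lon: degrees = first 3 digits = 113, minutes = 31.98778; 113 + 31.98778/60 = 113.533130
  W ⇒ negate
Point 2:
  Latitude: degrees = first 2 digits = 30, minutes = 24.40745; 30 + 24.40745/60 = 30.406791
  S ⇒ negate
  λ: degrees = first 3 digits = 84, minutes = 27.263; 84 + 27.263/60 = 84.454383
  E → positive
Point 3:
  Lat: degrees = first 2 digits = 16, minutes = 29.3395; 16 + 29.3395/60 = 16.488992
  hemisphere S, so the sign is −
  λ: degrees = first 3 digits = 142, minutes = 42.0316; 142 + 42.0316/60 = 142.700527
  hemisphere W, so the sign is −
Point 4:
  Latitude: split at 2 digits → 89° and 18.14064′; 89 + 18.14064/60 = 89.302344
  hemisphere S, so the sign is −
  Longitude: split at 3 digits → 172° and 10.0079′; 172 + 10.0079/60 = 172.166798
  W → negative
Point 5:
  Lat: 3.04′ = 0.050667°; total 47.050667
  S → negative
  Lon: 179 + 38.99/60 = 179.649833
  E → positive

1. -49.69484, -113.53313
2. -30.40679, 84.45438
3. -16.48899, -142.70053
4. -89.30234, -172.16680
5. -47.05067, 179.64983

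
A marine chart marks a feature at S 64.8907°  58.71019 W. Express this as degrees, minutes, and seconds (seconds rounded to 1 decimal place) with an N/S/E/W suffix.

64°53′26.5″ S, 58°42′36.7″ W

Lat: whole degrees 64; 53.44200′ → 53′ and 26.520″
Longitude: 0.710190 × 60 = 42.61140′ → 42′, remainder × 60 = 36.684″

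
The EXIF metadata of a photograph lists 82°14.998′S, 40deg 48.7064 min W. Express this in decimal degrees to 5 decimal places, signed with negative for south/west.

Latitude: 82 + 14.998/60 = 82.249967
hemisphere S, so the sign is −
λ: 40 + 48.7064/60 = 40.811773
hemisphere W, so the sign is −

-82.24997, -40.81177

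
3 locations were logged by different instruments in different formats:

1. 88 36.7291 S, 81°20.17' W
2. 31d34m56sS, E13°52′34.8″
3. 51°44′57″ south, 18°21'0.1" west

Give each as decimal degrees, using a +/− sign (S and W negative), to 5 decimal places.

Point 1:
  φ: 36.7291′ = 0.612152°; total 88.612152
  S → negative
  Longitude: 20.17′ = 0.336167°; total 81.336167
  W ⇒ negate
Point 2:
  φ: 31° + 34/60 + 56/3600 = 31 + 0.566667 + 0.015556 = 31.582222
  S ⇒ negate
  Lon: 13 + 52/60 + 34.8/3600 = 13.876333
  E → positive
Point 3:
  Lat: 44′ + 57″ = 44.95000′; 51 + 44.95000/60 = 51.749167
  S → negative
  Longitude: 18° + 21/60 + 0.1/3600 = 18 + 0.350000 + 0.000028 = 18.350028
  W → negative

1. -88.61215, -81.33617
2. -31.58222, 13.87633
3. -51.74917, -18.35003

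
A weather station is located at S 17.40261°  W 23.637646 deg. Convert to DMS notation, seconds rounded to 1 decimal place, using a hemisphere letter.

Latitude: 0.402610 × 60 = 24.15660′ → 24′, remainder × 60 = 9.396″
Longitude: 0.637646 × 60 = 38.25876′ → 38′, remainder × 60 = 15.526″

17°24′9.4″ S, 23°38′15.5″ W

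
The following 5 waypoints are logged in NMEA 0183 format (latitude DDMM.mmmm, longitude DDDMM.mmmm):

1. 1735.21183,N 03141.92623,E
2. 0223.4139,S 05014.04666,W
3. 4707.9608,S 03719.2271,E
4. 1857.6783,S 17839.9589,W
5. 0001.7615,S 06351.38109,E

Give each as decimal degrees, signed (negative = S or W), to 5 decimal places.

Point 1:
  φ: degrees = first 2 digits = 17, minutes = 35.21183; 17 + 35.21183/60 = 17.586864
  N ⇒ keep positive
  Lon: degrees = first 3 digits = 31, minutes = 41.92623; 31 + 41.92623/60 = 31.698771
  E ⇒ keep positive
Point 2:
  Lat: split at 2 digits → 02° and 23.4139′; 2 + 23.4139/60 = 2.390232
  S → negative
  Longitude: degrees = first 3 digits = 50, minutes = 14.04666; 50 + 14.04666/60 = 50.234111
  W → negative
Point 3:
  Lat: split at 2 digits → 47° and 7.9608′; 47 + 7.9608/60 = 47.132680
  S → negative
  Longitude: split at 3 digits → 037° and 19.2271′; 37 + 19.2271/60 = 37.320452
  E ⇒ keep positive
Point 4:
  Lat: split at 2 digits → 18° and 57.6783′; 18 + 57.6783/60 = 18.961305
  S ⇒ negate
  Longitude: degrees = first 3 digits = 178, minutes = 39.9589; 178 + 39.9589/60 = 178.665982
  hemisphere W, so the sign is −
Point 5:
  φ: degrees = first 2 digits = 0, minutes = 1.7615; 0 + 1.7615/60 = 0.029358
  hemisphere S, so the sign is −
  λ: split at 3 digits → 063° and 51.38109′; 63 + 51.38109/60 = 63.856352
  E → positive

1. 17.58686, 31.69877
2. -2.39023, -50.23411
3. -47.13268, 37.32045
4. -18.96131, -178.66598
5. -0.02936, 63.85635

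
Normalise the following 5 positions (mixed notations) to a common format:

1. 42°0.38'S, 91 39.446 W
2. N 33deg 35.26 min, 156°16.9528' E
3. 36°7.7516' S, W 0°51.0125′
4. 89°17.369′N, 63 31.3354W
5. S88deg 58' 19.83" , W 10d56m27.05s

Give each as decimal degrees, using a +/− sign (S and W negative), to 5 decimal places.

Point 1:
  φ: 42 + 0.38/60 = 42.006333
  hemisphere S, so the sign is −
  λ: 91 + 39.446/60 = 91.657433
  hemisphere W, so the sign is −
Point 2:
  Latitude: 33 + 35.26/60 = 33.587667
  N → positive
  Lon: 16.9528′ = 0.282547°; total 156.282547
  E ⇒ keep positive
Point 3:
  φ: 36 + 7.7516/60 = 36.129193
  hemisphere S, so the sign is −
  λ: 51.0125′ = 0.850208°; total 0.850208
  hemisphere W, so the sign is −
Point 4:
  Latitude: 89 + 17.369/60 = 89.289483
  N → positive
  Longitude: 63 + 31.3354/60 = 63.522257
  W ⇒ negate
Point 5:
  Lat: 88 + 58/60 + 19.83/3600 = 88.972175
  S → negative
  Lon: 10° + 56/60 + 27.05/3600 = 10 + 0.933333 + 0.007514 = 10.940847
  hemisphere W, so the sign is −

1. -42.00633, -91.65743
2. 33.58767, 156.28255
3. -36.12919, -0.85021
4. 89.28948, -63.52226
5. -88.97218, -10.94085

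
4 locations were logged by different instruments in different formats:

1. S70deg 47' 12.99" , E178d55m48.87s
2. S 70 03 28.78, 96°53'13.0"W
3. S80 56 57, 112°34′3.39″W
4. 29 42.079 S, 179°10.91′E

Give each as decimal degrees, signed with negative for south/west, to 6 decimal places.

1. -70.786942, 178.930242
2. -70.057994, -96.886944
3. -80.949167, -112.567608
4. -29.701317, 179.181833

Point 1:
  Lat: 70 + 47/60 + 12.99/3600 = 70.7869417
  S ⇒ negate
  Lon: 178 + 55/60 + 48.87/3600 = 178.9302417
  E → positive
Point 2:
  φ: 70° + 3/60 + 28.78/3600 = 70 + 0.050000 + 0.007994 = 70.0579944
  S → negative
  Longitude: 96° + 53/60 + 13/3600 = 96 + 0.883333 + 0.003611 = 96.8869444
  W ⇒ negate
Point 3:
  Lat: 80 + 56/60 + 57/3600 = 80.9491667
  S ⇒ negate
  Lon: 112 + 34/60 + 3.39/3600 = 112.5676083
  W ⇒ negate
Point 4:
  Latitude: 42.079′ = 0.701317°; total 29.7013167
  S → negative
  Longitude: 179 + 10.91/60 = 179.1818333
  E → positive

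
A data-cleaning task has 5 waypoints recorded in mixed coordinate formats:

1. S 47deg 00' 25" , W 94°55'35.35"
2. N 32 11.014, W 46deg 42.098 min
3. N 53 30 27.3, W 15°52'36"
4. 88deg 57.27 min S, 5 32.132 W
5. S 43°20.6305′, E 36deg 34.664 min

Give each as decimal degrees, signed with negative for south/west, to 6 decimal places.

Point 1:
  Lat: 47° + 0/60 + 25/3600 = 47 + 0.000000 + 0.006944 = 47.0069444
  S → negative
  λ: 94° + 55/60 + 35.35/3600 = 94 + 0.916667 + 0.009819 = 94.9264861
  hemisphere W, so the sign is −
Point 2:
  φ: 11.014′ = 0.183567°; total 32.1835667
  N → positive
  Lon: 46 + 42.098/60 = 46.7016333
  W ⇒ negate
Point 3:
  Latitude: 53 + 30/60 + 27.3/3600 = 53.5075833
  N ⇒ keep positive
  λ: 15 + 52/60 + 36/3600 = 15.8766667
  W → negative
Point 4:
  Lat: 88 + 57.27/60 = 88.9545000
  S → negative
  λ: 32.132′ = 0.535533°; total 5.5355333
  hemisphere W, so the sign is −
Point 5:
  Latitude: 43 + 20.6305/60 = 43.3438417
  hemisphere S, so the sign is −
  λ: 34.664′ = 0.577733°; total 36.5777333
  E → positive

1. -47.006944, -94.926486
2. 32.183567, -46.701633
3. 53.507583, -15.876667
4. -88.954500, -5.535533
5. -43.343842, 36.577733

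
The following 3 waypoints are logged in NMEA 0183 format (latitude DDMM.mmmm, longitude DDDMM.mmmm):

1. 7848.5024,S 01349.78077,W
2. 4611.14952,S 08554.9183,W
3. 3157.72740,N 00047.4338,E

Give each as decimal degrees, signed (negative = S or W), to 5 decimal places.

1. -78.80837, -13.82968
2. -46.18583, -85.91531
3. 31.96212, 0.79056

Point 1:
  Lat: degrees = first 2 digits = 78, minutes = 48.5024; 78 + 48.5024/60 = 78.808373
  S ⇒ negate
  Longitude: split at 3 digits → 013° and 49.78077′; 13 + 49.78077/60 = 13.829680
  W → negative
Point 2:
  Lat: split at 2 digits → 46° and 11.14952′; 46 + 11.14952/60 = 46.185825
  hemisphere S, so the sign is −
  Longitude: degrees = first 3 digits = 85, minutes = 54.9183; 85 + 54.9183/60 = 85.915305
  W → negative
Point 3:
  Lat: split at 2 digits → 31° and 57.7274′; 31 + 57.7274/60 = 31.962123
  N → positive
  Lon: degrees = first 3 digits = 0, minutes = 47.4338; 0 + 47.4338/60 = 0.790563
  E → positive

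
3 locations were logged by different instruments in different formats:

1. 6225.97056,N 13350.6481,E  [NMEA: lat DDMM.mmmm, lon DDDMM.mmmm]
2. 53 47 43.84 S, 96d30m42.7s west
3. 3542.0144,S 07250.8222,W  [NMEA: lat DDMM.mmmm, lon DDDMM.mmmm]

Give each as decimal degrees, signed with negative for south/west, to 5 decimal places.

1. 62.43284, 133.84414
2. -53.79551, -96.51186
3. -35.70024, -72.84704

Point 1:
  Lat: degrees = first 2 digits = 62, minutes = 25.97056; 62 + 25.97056/60 = 62.432843
  N ⇒ keep positive
  λ: degrees = first 3 digits = 133, minutes = 50.6481; 133 + 50.6481/60 = 133.844135
  E → positive
Point 2:
  Latitude: 53 + 47/60 + 43.84/3600 = 53.795511
  S ⇒ negate
  λ: 96 + 30/60 + 42.7/3600 = 96.511861
  hemisphere W, so the sign is −
Point 3:
  Lat: degrees = first 2 digits = 35, minutes = 42.0144; 35 + 42.0144/60 = 35.700240
  S ⇒ negate
  Lon: degrees = first 3 digits = 72, minutes = 50.8222; 72 + 50.8222/60 = 72.847037
  W → negative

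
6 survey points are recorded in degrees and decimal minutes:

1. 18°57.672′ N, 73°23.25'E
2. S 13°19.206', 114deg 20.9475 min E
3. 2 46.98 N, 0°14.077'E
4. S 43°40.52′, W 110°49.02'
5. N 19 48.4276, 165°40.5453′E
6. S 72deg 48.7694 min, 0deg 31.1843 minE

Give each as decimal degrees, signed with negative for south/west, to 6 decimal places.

Point 1:
  Lat: 18 + 57.672/60 = 18.9612000
  N → positive
  Longitude: 73 + 23.25/60 = 73.3875000
  E ⇒ keep positive
Point 2:
  Latitude: 19.206′ = 0.320100°; total 13.3201000
  hemisphere S, so the sign is −
  λ: 20.9475′ = 0.349125°; total 114.3491250
  E → positive
Point 3:
  Lat: 46.98′ = 0.783000°; total 2.7830000
  N → positive
  Longitude: 0 + 14.077/60 = 0.2346167
  E → positive
Point 4:
  Latitude: 40.52′ = 0.675333°; total 43.6753333
  hemisphere S, so the sign is −
  λ: 49.02′ = 0.817000°; total 110.8170000
  hemisphere W, so the sign is −
Point 5:
  φ: 19 + 48.4276/60 = 19.8071267
  N ⇒ keep positive
  Lon: 40.5453′ = 0.675755°; total 165.6757550
  E ⇒ keep positive
Point 6:
  Lat: 72 + 48.7694/60 = 72.8128233
  hemisphere S, so the sign is −
  Longitude: 0 + 31.1843/60 = 0.5197383
  E → positive

1. 18.961200, 73.387500
2. -13.320100, 114.349125
3. 2.783000, 0.234617
4. -43.675333, -110.817000
5. 19.807127, 165.675755
6. -72.812823, 0.519738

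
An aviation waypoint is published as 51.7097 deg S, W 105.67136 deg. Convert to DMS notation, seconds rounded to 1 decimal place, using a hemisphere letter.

Lat: 0.709700 × 60 = 42.58200′ → 42′, remainder × 60 = 34.920″
Lon: 0.671360 × 60 = 40.28160′ → 40′, remainder × 60 = 16.896″

51°42′34.9″ S, 105°40′16.9″ W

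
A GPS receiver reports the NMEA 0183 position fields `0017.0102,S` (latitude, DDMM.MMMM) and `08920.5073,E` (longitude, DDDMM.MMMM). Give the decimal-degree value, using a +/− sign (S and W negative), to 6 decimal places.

-0.283503, 89.341788

Latitude: degrees = first 2 digits = 0, minutes = 17.0102; 0 + 17.0102/60 = 0.2835033
hemisphere S, so the sign is −
λ: degrees = first 3 digits = 89, minutes = 20.5073; 89 + 20.5073/60 = 89.3417883
E ⇒ keep positive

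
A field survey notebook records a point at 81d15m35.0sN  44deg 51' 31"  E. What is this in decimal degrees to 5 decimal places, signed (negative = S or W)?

81.25972, 44.85861

φ: 81° + 15/60 + 35/3600 = 81 + 0.250000 + 0.009722 = 81.259722
N ⇒ keep positive
λ: 44° + 51/60 + 31/3600 = 44 + 0.850000 + 0.008611 = 44.858611
E ⇒ keep positive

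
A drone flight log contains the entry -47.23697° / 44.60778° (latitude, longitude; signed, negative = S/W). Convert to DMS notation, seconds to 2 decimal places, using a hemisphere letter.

47°14′13.09″ S, 44°36′28.01″ E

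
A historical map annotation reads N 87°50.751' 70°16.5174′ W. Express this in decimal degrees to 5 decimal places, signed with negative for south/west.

87.84585, -70.27529

Latitude: 50.751′ = 0.845850°; total 87.845850
N → positive
Longitude: 16.5174′ = 0.275290°; total 70.275290
W ⇒ negate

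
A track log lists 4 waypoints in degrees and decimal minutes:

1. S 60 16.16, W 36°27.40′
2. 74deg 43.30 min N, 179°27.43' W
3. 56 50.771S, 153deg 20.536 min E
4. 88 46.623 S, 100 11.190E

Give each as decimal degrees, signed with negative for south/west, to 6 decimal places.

Point 1:
  φ: 16.16′ = 0.269333°; total 60.2693333
  S ⇒ negate
  Lon: 36 + 27.4/60 = 36.4566667
  W ⇒ negate
Point 2:
  Latitude: 43.3′ = 0.721667°; total 74.7216667
  N → positive
  λ: 179 + 27.43/60 = 179.4571667
  hemisphere W, so the sign is −
Point 3:
  φ: 56 + 50.771/60 = 56.8461833
  S ⇒ negate
  Longitude: 153 + 20.536/60 = 153.3422667
  E ⇒ keep positive
Point 4:
  Latitude: 88 + 46.623/60 = 88.7770500
  S ⇒ negate
  λ: 100 + 11.19/60 = 100.1865000
  E → positive

1. -60.269333, -36.456667
2. 74.721667, -179.457167
3. -56.846183, 153.342267
4. -88.777050, 100.186500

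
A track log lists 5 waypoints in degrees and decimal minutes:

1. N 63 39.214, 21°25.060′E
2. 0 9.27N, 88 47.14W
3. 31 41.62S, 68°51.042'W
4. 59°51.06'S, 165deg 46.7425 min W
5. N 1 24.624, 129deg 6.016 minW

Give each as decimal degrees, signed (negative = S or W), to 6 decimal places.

Point 1:
  Latitude: 39.214′ = 0.653567°; total 63.6535667
  N → positive
  Lon: 21 + 25.06/60 = 21.4176667
  E ⇒ keep positive
Point 2:
  φ: 0 + 9.27/60 = 0.1545000
  N ⇒ keep positive
  Lon: 47.14′ = 0.785667°; total 88.7856667
  W → negative
Point 3:
  Lat: 31 + 41.62/60 = 31.6936667
  hemisphere S, so the sign is −
  λ: 68 + 51.042/60 = 68.8507000
  W → negative
Point 4:
  φ: 51.06′ = 0.851000°; total 59.8510000
  hemisphere S, so the sign is −
  Lon: 165 + 46.7425/60 = 165.7790417
  W → negative
Point 5:
  Lat: 1 + 24.624/60 = 1.4104000
  N → positive
  Longitude: 129 + 6.016/60 = 129.1002667
  W → negative

1. 63.653567, 21.417667
2. 0.154500, -88.785667
3. -31.693667, -68.850700
4. -59.851000, -165.779042
5. 1.410400, -129.100267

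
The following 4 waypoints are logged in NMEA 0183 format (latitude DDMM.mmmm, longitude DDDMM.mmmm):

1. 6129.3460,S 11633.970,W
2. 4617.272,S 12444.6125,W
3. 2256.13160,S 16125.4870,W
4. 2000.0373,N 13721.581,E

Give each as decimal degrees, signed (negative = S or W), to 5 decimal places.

1. -61.48910, -116.56617
2. -46.28787, -124.74354
3. -22.93553, -161.42478
4. 20.00062, 137.35968

Point 1:
  Latitude: split at 2 digits → 61° and 29.346′; 61 + 29.346/60 = 61.489100
  hemisphere S, so the sign is −
  Lon: degrees = first 3 digits = 116, minutes = 33.97; 116 + 33.97/60 = 116.566167
  W ⇒ negate
Point 2:
  φ: degrees = first 2 digits = 46, minutes = 17.272; 46 + 17.272/60 = 46.287867
  hemisphere S, so the sign is −
  Lon: degrees = first 3 digits = 124, minutes = 44.6125; 124 + 44.6125/60 = 124.743542
  hemisphere W, so the sign is −
Point 3:
  Latitude: degrees = first 2 digits = 22, minutes = 56.1316; 22 + 56.1316/60 = 22.935527
  S ⇒ negate
  λ: split at 3 digits → 161° and 25.487′; 161 + 25.487/60 = 161.424783
  W ⇒ negate
Point 4:
  φ: split at 2 digits → 20° and 0.0373′; 20 + 0.0373/60 = 20.000622
  N ⇒ keep positive
  λ: split at 3 digits → 137° and 21.581′; 137 + 21.581/60 = 137.359683
  E ⇒ keep positive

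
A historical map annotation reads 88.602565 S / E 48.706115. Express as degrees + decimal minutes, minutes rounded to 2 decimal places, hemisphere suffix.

88° 36.15′ S, 48° 42.37′ E

φ: 88° + 0.602565 × 60 = 88° 36.1539′
λ: minutes = (48.706115 − 48) × 60 = 42.3669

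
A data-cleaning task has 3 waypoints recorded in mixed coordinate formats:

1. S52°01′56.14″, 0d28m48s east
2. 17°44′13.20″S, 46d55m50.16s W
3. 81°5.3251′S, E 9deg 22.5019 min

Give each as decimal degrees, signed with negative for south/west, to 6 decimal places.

1. -52.032261, 0.480000
2. -17.737000, -46.930600
3. -81.088752, 9.375032

Point 1:
  Lat: 52° + 1/60 + 56.14/3600 = 52 + 0.016667 + 0.015594 = 52.0322611
  S → negative
  Longitude: 0° + 28/60 + 48/3600 = 0 + 0.466667 + 0.013333 = 0.4800000
  E → positive
Point 2:
  φ: 17 + 44/60 + 13.2/3600 = 17.7370000
  S ⇒ negate
  λ: 46 + 55/60 + 50.16/3600 = 46.9306000
  W ⇒ negate
Point 3:
  Latitude: 5.3251′ = 0.088752°; total 81.0887517
  S → negative
  λ: 9 + 22.5019/60 = 9.3750317
  E → positive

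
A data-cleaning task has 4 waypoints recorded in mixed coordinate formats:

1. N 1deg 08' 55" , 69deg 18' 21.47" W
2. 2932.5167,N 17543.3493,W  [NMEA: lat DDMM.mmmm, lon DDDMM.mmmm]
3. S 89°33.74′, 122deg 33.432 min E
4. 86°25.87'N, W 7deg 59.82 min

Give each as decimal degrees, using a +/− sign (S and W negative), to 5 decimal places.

Point 1:
  Lat: 1° + 8/60 + 55/3600 = 1 + 0.133333 + 0.015278 = 1.148611
  N → positive
  Lon: 18′ + 21.47″ = 18.35783′; 69 + 18.35783/60 = 69.305964
  W → negative
Point 2:
  Latitude: degrees = first 2 digits = 29, minutes = 32.5167; 29 + 32.5167/60 = 29.541945
  N → positive
  Lon: split at 3 digits → 175° and 43.3493′; 175 + 43.3493/60 = 175.722488
  W → negative
Point 3:
  Lat: 33.74′ = 0.562333°; total 89.562333
  S → negative
  Lon: 33.432′ = 0.557200°; total 122.557200
  E → positive
Point 4:
  φ: 86 + 25.87/60 = 86.431167
  N → positive
  Longitude: 7 + 59.82/60 = 7.997000
  hemisphere W, so the sign is −

1. 1.14861, -69.30596
2. 29.54195, -175.72249
3. -89.56233, 122.55720
4. 86.43117, -7.99700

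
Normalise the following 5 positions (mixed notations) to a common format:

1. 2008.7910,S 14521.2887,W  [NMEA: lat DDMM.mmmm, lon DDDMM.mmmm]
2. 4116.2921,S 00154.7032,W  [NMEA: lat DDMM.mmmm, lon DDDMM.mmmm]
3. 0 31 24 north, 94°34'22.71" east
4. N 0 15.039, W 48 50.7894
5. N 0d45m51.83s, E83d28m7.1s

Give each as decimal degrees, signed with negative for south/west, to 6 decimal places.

Point 1:
  φ: degrees = first 2 digits = 20, minutes = 8.791; 20 + 8.791/60 = 20.1465167
  hemisphere S, so the sign is −
  λ: degrees = first 3 digits = 145, minutes = 21.2887; 145 + 21.2887/60 = 145.3548117
  W ⇒ negate
Point 2:
  φ: degrees = first 2 digits = 41, minutes = 16.2921; 41 + 16.2921/60 = 41.2715350
  S ⇒ negate
  Lon: degrees = first 3 digits = 1, minutes = 54.7032; 1 + 54.7032/60 = 1.9117200
  hemisphere W, so the sign is −
Point 3:
  Lat: 31′ + 24″ = 31.40000′; 0 + 31.40000/60 = 0.5233333
  N ⇒ keep positive
  Longitude: 34′ + 22.71″ = 34.37850′; 94 + 34.37850/60 = 94.5729750
  E ⇒ keep positive
Point 4:
  Latitude: 15.039′ = 0.250650°; total 0.2506500
  N → positive
  λ: 48 + 50.7894/60 = 48.8464900
  W → negative
Point 5:
  Latitude: 0° + 45/60 + 51.83/3600 = 0 + 0.750000 + 0.014397 = 0.7643972
  N ⇒ keep positive
  Longitude: 83° + 28/60 + 7.1/3600 = 83 + 0.466667 + 0.001972 = 83.4686389
  E → positive

1. -20.146517, -145.354812
2. -41.271535, -1.911720
3. 0.523333, 94.572975
4. 0.250650, -48.846490
5. 0.764397, 83.468639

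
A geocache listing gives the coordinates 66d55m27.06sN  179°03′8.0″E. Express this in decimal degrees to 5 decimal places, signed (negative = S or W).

66.92418, 179.05222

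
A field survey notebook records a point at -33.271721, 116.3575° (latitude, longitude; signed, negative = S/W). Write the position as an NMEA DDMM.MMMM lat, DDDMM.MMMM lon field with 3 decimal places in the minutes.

3316.303,S / 11621.450,E

Latitude is negative → S; |value| = 33.271721
Latitude: fractional part 0.271721 → 16.30326 minutes
Longitude: 116° + 0.357500 × 60 = 116° 21.45000′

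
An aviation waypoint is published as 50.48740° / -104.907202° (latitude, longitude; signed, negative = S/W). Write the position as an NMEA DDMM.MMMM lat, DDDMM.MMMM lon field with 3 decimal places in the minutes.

φ: minutes = (50.487400 − 50) × 60 = 29.24400
Longitude is negative → W; |value| = 104.907202
Lon: minutes = (104.907202 − 104) × 60 = 54.43212

5029.244,N / 10454.432,W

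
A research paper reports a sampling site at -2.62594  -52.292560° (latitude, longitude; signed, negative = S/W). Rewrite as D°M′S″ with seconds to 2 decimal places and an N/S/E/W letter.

2°37′33.38″ S, 52°17′33.22″ W

Latitude is negative → S; |value| = 2.625940
Latitude: 0.625940° → 37.55640′; 0.55640 × 60 = 33.3840″
Longitude is negative → W; |value| = 52.292560
λ: 0.292560 × 60 = 17.55360′ → 17′, remainder × 60 = 33.2160″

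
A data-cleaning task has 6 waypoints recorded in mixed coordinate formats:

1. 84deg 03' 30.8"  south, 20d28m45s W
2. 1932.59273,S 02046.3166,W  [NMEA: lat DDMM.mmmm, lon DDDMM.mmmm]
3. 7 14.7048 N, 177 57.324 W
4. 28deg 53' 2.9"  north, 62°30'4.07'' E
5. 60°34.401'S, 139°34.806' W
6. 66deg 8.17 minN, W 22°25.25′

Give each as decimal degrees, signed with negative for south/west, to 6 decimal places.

1. -84.058556, -20.479167
2. -19.543212, -20.771943
3. 7.245080, -177.955400
4. 28.884139, 62.501131
5. -60.573350, -139.580100
6. 66.136167, -22.420833

Point 1:
  Latitude: 84° + 3/60 + 30.8/3600 = 84 + 0.050000 + 0.008556 = 84.0585556
  hemisphere S, so the sign is −
  Lon: 28′ + 45″ = 28.75000′; 20 + 28.75000/60 = 20.4791667
  W → negative
Point 2:
  Lat: degrees = first 2 digits = 19, minutes = 32.59273; 19 + 32.59273/60 = 19.5432122
  S → negative
  λ: split at 3 digits → 020° and 46.3166′; 20 + 46.3166/60 = 20.7719433
  hemisphere W, so the sign is −
Point 3:
  Latitude: 14.7048′ = 0.245080°; total 7.2450800
  N ⇒ keep positive
  Lon: 177 + 57.324/60 = 177.9554000
  hemisphere W, so the sign is −
Point 4:
  φ: 28° + 53/60 + 2.9/3600 = 28 + 0.883333 + 0.000806 = 28.8841389
  N ⇒ keep positive
  λ: 62° + 30/60 + 4.07/3600 = 62 + 0.500000 + 0.001131 = 62.5011306
  E → positive
Point 5:
  φ: 34.401′ = 0.573350°; total 60.5733500
  S ⇒ negate
  Lon: 139 + 34.806/60 = 139.5801000
  W ⇒ negate
Point 6:
  Latitude: 66 + 8.17/60 = 66.1361667
  N ⇒ keep positive
  Lon: 25.25′ = 0.420833°; total 22.4208333
  W ⇒ negate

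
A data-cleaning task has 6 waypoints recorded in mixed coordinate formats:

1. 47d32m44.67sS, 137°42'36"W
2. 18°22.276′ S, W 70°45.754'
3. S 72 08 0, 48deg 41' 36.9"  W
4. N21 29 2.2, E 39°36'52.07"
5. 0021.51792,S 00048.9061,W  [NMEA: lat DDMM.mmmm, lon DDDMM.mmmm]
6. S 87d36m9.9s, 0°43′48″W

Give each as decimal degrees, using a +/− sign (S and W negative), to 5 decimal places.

1. -47.54574, -137.71000
2. -18.37127, -70.76257
3. -72.13333, -48.69358
4. 21.48394, 39.61446
5. -0.35863, -0.81510
6. -87.60275, -0.73000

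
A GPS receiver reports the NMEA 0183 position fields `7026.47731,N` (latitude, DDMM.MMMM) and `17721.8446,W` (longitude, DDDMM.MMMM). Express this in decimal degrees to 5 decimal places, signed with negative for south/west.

70.44129, -177.36408

Lat: degrees = first 2 digits = 70, minutes = 26.47731; 70 + 26.47731/60 = 70.441289
N → positive
Lon: degrees = first 3 digits = 177, minutes = 21.8446; 177 + 21.8446/60 = 177.364077
hemisphere W, so the sign is −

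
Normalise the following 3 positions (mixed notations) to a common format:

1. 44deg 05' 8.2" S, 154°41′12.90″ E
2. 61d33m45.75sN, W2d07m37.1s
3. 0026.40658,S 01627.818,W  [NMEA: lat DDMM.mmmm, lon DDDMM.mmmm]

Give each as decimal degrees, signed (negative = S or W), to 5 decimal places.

Point 1:
  Latitude: 44 + 5/60 + 8.2/3600 = 44.085611
  S ⇒ negate
  Lon: 154 + 41/60 + 12.9/3600 = 154.686917
  E ⇒ keep positive
Point 2:
  Lat: 61 + 33/60 + 45.75/3600 = 61.562708
  N ⇒ keep positive
  λ: 2° + 7/60 + 37.1/3600 = 2 + 0.116667 + 0.010306 = 2.126972
  W → negative
Point 3:
  Lat: split at 2 digits → 00° and 26.40658′; 0 + 26.40658/60 = 0.440110
  S ⇒ negate
  Lon: split at 3 digits → 016° and 27.818′; 16 + 27.818/60 = 16.463633
  W ⇒ negate

1. -44.08561, 154.68692
2. 61.56271, -2.12697
3. -0.44011, -16.46363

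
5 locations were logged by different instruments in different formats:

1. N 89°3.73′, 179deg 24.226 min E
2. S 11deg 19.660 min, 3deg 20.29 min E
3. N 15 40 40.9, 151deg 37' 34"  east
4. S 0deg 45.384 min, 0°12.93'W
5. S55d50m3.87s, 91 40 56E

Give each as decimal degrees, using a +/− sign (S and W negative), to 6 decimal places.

Point 1:
  Latitude: 3.73′ = 0.062167°; total 89.0621667
  N → positive
  Longitude: 24.226′ = 0.403767°; total 179.4037667
  E → positive
Point 2:
  Latitude: 11 + 19.66/60 = 11.3276667
  S ⇒ negate
  Longitude: 20.29′ = 0.338167°; total 3.3381667
  E ⇒ keep positive
Point 3:
  Lat: 15° + 40/60 + 40.9/3600 = 15 + 0.666667 + 0.011361 = 15.6780278
  N ⇒ keep positive
  Longitude: 151° + 37/60 + 34/3600 = 151 + 0.616667 + 0.009444 = 151.6261111
  E → positive
Point 4:
  Latitude: 0 + 45.384/60 = 0.7564000
  S ⇒ negate
  λ: 0 + 12.93/60 = 0.2155000
  W ⇒ negate
Point 5:
  Latitude: 50′ + 3.87″ = 50.06450′; 55 + 50.06450/60 = 55.8344083
  hemisphere S, so the sign is −
  Longitude: 40′ + 56″ = 40.93333′; 91 + 40.93333/60 = 91.6822222
  E ⇒ keep positive

1. 89.062167, 179.403767
2. -11.327667, 3.338167
3. 15.678028, 151.626111
4. -0.756400, -0.215500
5. -55.834408, 91.682222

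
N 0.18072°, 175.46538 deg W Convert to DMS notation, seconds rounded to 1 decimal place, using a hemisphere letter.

φ: 0.180720° → 10.84320′; 0.84320 × 60 = 50.592″
Lon: 0.465380 × 60 = 27.92280′ → 27′, remainder × 60 = 55.368″

0°10′50.6″ N, 175°27′55.4″ W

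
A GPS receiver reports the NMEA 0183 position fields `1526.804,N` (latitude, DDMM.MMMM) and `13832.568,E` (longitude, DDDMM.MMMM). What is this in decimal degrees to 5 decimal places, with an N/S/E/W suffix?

15.44673° N, 138.54280° E

Lat: split at 2 digits → 15° and 26.804′; 15 + 26.804/60 = 15.446733
Longitude: split at 3 digits → 138° and 32.568′; 138 + 32.568/60 = 138.542800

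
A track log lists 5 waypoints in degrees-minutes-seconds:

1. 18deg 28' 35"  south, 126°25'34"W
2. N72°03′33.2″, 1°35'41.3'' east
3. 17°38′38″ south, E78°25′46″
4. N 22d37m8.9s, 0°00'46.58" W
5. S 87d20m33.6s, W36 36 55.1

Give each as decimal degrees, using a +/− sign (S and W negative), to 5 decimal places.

1. -18.47639, -126.42611
2. 72.05922, 1.59481
3. -17.64389, 78.42944
4. 22.61914, -0.01294
5. -87.34267, -36.61531

Point 1:
  Latitude: 28′ + 35″ = 28.58333′; 18 + 28.58333/60 = 18.476389
  hemisphere S, so the sign is −
  Longitude: 25′ + 34″ = 25.56667′; 126 + 25.56667/60 = 126.426111
  W → negative
Point 2:
  Lat: 72 + 3/60 + 33.2/3600 = 72.059222
  N ⇒ keep positive
  Lon: 1° + 35/60 + 41.3/3600 = 1 + 0.583333 + 0.011472 = 1.594806
  E ⇒ keep positive
Point 3:
  φ: 38′ + 38″ = 38.63333′; 17 + 38.63333/60 = 17.643889
  S ⇒ negate
  Longitude: 78 + 25/60 + 46/3600 = 78.429444
  E → positive
Point 4:
  Latitude: 37′ + 8.9″ = 37.14833′; 22 + 37.14833/60 = 22.619139
  N → positive
  Longitude: 0° + 0/60 + 46.58/3600 = 0 + 0.000000 + 0.012939 = 0.012939
  hemisphere W, so the sign is −
Point 5:
  Latitude: 87 + 20/60 + 33.6/3600 = 87.342667
  hemisphere S, so the sign is −
  Longitude: 36′ + 55.1″ = 36.91833′; 36 + 36.91833/60 = 36.615306
  W → negative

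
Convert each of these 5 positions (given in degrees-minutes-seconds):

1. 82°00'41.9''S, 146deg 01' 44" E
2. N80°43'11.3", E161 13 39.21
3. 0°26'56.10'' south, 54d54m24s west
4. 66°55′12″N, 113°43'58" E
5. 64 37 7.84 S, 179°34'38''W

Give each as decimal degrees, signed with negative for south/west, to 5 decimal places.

1. -82.01164, 146.02889
2. 80.71981, 161.22756
3. -0.44892, -54.90667
4. 66.92000, 113.73278
5. -64.61884, -179.57722

Point 1:
  Latitude: 0′ + 41.9″ = 0.69833′; 82 + 0.69833/60 = 82.011639
  hemisphere S, so the sign is −
  Longitude: 146 + 1/60 + 44/3600 = 146.028889
  E ⇒ keep positive
Point 2:
  Latitude: 80° + 43/60 + 11.3/3600 = 80 + 0.716667 + 0.003139 = 80.719806
  N ⇒ keep positive
  Longitude: 13′ + 39.21″ = 13.65350′; 161 + 13.65350/60 = 161.227558
  E → positive
Point 3:
  Lat: 0 + 26/60 + 56.1/3600 = 0.448917
  S → negative
  λ: 54 + 54/60 + 24/3600 = 54.906667
  hemisphere W, so the sign is −
Point 4:
  Lat: 55′ + 12″ = 55.20000′; 66 + 55.20000/60 = 66.920000
  N ⇒ keep positive
  Longitude: 43′ + 58″ = 43.96667′; 113 + 43.96667/60 = 113.732778
  E ⇒ keep positive
Point 5:
  Latitude: 64° + 37/60 + 7.84/3600 = 64 + 0.616667 + 0.002178 = 64.618844
  hemisphere S, so the sign is −
  λ: 179 + 34/60 + 38/3600 = 179.577222
  W → negative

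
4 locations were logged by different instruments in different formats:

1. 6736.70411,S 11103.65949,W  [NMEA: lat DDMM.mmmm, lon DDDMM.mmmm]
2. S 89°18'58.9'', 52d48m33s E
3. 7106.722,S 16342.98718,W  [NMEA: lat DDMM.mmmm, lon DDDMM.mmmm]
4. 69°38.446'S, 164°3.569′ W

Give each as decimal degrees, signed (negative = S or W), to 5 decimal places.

Point 1:
  Latitude: split at 2 digits → 67° and 36.70411′; 67 + 36.70411/60 = 67.611735
  S → negative
  Longitude: split at 3 digits → 111° and 3.65949′; 111 + 3.65949/60 = 111.060992
  hemisphere W, so the sign is −
Point 2:
  φ: 89° + 18/60 + 58.9/3600 = 89 + 0.300000 + 0.016361 = 89.316361
  S ⇒ negate
  Lon: 48′ + 33″ = 48.55000′; 52 + 48.55000/60 = 52.809167
  E ⇒ keep positive
Point 3:
  Lat: split at 2 digits → 71° and 6.722′; 71 + 6.722/60 = 71.112033
  S ⇒ negate
  Lon: split at 3 digits → 163° and 42.98718′; 163 + 42.98718/60 = 163.716453
  W → negative
Point 4:
  Lat: 38.446′ = 0.640767°; total 69.640767
  S ⇒ negate
  Longitude: 164 + 3.569/60 = 164.059483
  hemisphere W, so the sign is −

1. -67.61174, -111.06099
2. -89.31636, 52.80917
3. -71.11203, -163.71645
4. -69.64077, -164.05948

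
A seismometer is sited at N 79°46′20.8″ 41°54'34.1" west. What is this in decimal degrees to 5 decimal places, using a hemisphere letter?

79.77244° N, 41.90947° W

Latitude: 46′ + 20.8″ = 46.34667′; 79 + 46.34667/60 = 79.772444
Longitude: 54′ + 34.1″ = 54.56833′; 41 + 54.56833/60 = 41.909472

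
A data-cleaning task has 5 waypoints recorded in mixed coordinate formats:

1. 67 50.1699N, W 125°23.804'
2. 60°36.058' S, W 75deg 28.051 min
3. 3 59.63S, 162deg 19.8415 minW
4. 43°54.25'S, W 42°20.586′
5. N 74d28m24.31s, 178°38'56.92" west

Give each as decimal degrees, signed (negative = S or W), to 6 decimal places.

Point 1:
  Latitude: 50.1699′ = 0.836165°; total 67.8361650
  N → positive
  Longitude: 125 + 23.804/60 = 125.3967333
  hemisphere W, so the sign is −
Point 2:
  φ: 60 + 36.058/60 = 60.6009667
  S → negative
  Lon: 75 + 28.051/60 = 75.4675167
  W → negative
Point 3:
  Lat: 59.63′ = 0.993833°; total 3.9938333
  S → negative
  Longitude: 162 + 19.8415/60 = 162.3306917
  hemisphere W, so the sign is −
Point 4:
  Lat: 43 + 54.25/60 = 43.9041667
  S ⇒ negate
  Lon: 20.586′ = 0.343100°; total 42.3431000
  hemisphere W, so the sign is −
Point 5:
  Lat: 28′ + 24.31″ = 28.40517′; 74 + 28.40517/60 = 74.4734194
  N ⇒ keep positive
  Longitude: 178° + 38/60 + 56.92/3600 = 178 + 0.633333 + 0.015811 = 178.6491444
  W ⇒ negate

1. 67.836165, -125.396733
2. -60.600967, -75.467517
3. -3.993833, -162.330692
4. -43.904167, -42.343100
5. 74.473419, -178.649144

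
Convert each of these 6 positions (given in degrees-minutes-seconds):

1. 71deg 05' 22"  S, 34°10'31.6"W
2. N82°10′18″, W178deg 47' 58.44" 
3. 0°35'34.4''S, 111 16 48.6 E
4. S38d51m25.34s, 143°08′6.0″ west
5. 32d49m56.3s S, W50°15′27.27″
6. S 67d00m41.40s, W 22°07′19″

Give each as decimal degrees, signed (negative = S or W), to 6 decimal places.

Point 1:
  φ: 71 + 5/60 + 22/3600 = 71.0894444
  S → negative
  Lon: 34 + 10/60 + 31.6/3600 = 34.1754444
  W → negative
Point 2:
  Latitude: 10′ + 18″ = 10.30000′; 82 + 10.30000/60 = 82.1716667
  N → positive
  Lon: 47′ + 58.44″ = 47.97400′; 178 + 47.97400/60 = 178.7995667
  hemisphere W, so the sign is −
Point 3:
  Lat: 0 + 35/60 + 34.4/3600 = 0.5928889
  hemisphere S, so the sign is −
  Longitude: 16′ + 48.6″ = 16.81000′; 111 + 16.81000/60 = 111.2801667
  E → positive
Point 4:
  φ: 51′ + 25.34″ = 51.42233′; 38 + 51.42233/60 = 38.8570389
  S ⇒ negate
  Lon: 8′ + 6″ = 8.10000′; 143 + 8.10000/60 = 143.1350000
  W → negative
Point 5:
  φ: 49′ + 56.3″ = 49.93833′; 32 + 49.93833/60 = 32.8323056
  hemisphere S, so the sign is −
  Longitude: 50 + 15/60 + 27.27/3600 = 50.2575750
  hemisphere W, so the sign is −
Point 6:
  Lat: 0′ + 41.4″ = 0.69000′; 67 + 0.69000/60 = 67.0115000
  S ⇒ negate
  Lon: 7′ + 19″ = 7.31667′; 22 + 7.31667/60 = 22.1219444
  W → negative

1. -71.089444, -34.175444
2. 82.171667, -178.799567
3. -0.592889, 111.280167
4. -38.857039, -143.135000
5. -32.832306, -50.257575
6. -67.011500, -22.121944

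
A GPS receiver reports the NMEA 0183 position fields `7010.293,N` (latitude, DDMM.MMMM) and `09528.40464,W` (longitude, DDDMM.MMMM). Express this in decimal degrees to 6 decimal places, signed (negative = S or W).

Latitude: split at 2 digits → 70° and 10.293′; 70 + 10.293/60 = 70.1715500
N → positive
Longitude: split at 3 digits → 095° and 28.40464′; 95 + 28.40464/60 = 95.4734107
W ⇒ negate

70.171550, -95.473411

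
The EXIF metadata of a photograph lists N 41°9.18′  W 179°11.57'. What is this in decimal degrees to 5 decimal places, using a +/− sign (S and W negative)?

Lat: 41 + 9.18/60 = 41.153000
N ⇒ keep positive
Lon: 179 + 11.57/60 = 179.192833
W ⇒ negate

41.15300, -179.19283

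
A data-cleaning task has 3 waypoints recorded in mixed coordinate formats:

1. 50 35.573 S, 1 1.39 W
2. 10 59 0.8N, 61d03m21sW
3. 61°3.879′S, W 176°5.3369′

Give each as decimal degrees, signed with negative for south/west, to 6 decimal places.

Point 1:
  Lat: 35.573′ = 0.592883°; total 50.5928833
  S → negative
  Lon: 1 + 1.39/60 = 1.0231667
  W → negative
Point 2:
  Latitude: 10 + 59/60 + 0.8/3600 = 10.9835556
  N ⇒ keep positive
  Lon: 3′ + 21″ = 3.35000′; 61 + 3.35000/60 = 61.0558333
  W → negative
Point 3:
  Latitude: 3.879′ = 0.064650°; total 61.0646500
  S ⇒ negate
  Longitude: 5.3369′ = 0.088948°; total 176.0889483
  W → negative

1. -50.592883, -1.023167
2. 10.983556, -61.055833
3. -61.064650, -176.088948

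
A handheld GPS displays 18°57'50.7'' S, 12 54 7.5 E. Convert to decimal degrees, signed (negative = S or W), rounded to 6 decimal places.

-18.964083, 12.902083

Latitude: 18° + 57/60 + 50.7/3600 = 18 + 0.950000 + 0.014083 = 18.9640833
S ⇒ negate
λ: 54′ + 7.5″ = 54.12500′; 12 + 54.12500/60 = 12.9020833
E ⇒ keep positive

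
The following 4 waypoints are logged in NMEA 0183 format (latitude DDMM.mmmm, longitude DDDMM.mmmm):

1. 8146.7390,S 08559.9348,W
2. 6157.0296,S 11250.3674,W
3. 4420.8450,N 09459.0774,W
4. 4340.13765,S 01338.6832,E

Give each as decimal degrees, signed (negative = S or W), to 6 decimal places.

Point 1:
  Lat: degrees = first 2 digits = 81, minutes = 46.739; 81 + 46.739/60 = 81.7789833
  S ⇒ negate
  Longitude: split at 3 digits → 085° and 59.9348′; 85 + 59.9348/60 = 85.9989133
  W → negative
Point 2:
  Lat: split at 2 digits → 61° and 57.0296′; 61 + 57.0296/60 = 61.9504933
  S → negative
  λ: split at 3 digits → 112° and 50.3674′; 112 + 50.3674/60 = 112.8394567
  W ⇒ negate
Point 3:
  Latitude: split at 2 digits → 44° and 20.845′; 44 + 20.845/60 = 44.3474167
  N → positive
  λ: degrees = first 3 digits = 94, minutes = 59.0774; 94 + 59.0774/60 = 94.9846233
  W → negative
Point 4:
  φ: degrees = first 2 digits = 43, minutes = 40.13765; 43 + 40.13765/60 = 43.6689608
  S ⇒ negate
  Longitude: degrees = first 3 digits = 13, minutes = 38.6832; 13 + 38.6832/60 = 13.6447200
  E → positive

1. -81.778983, -85.998913
2. -61.950493, -112.839457
3. 44.347417, -94.984623
4. -43.668961, 13.644720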